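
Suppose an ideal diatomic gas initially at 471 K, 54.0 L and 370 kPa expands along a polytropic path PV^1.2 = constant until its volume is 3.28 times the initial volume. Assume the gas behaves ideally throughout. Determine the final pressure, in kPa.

89.0 kPa

Polytropic n=1.2: T₂ = T₁(V₁/V₂)^(n−1) = 471×(0.305)^0.20 = 371 K; P₂ = P₁(V₁/V₂)^n = 89.0 kPa.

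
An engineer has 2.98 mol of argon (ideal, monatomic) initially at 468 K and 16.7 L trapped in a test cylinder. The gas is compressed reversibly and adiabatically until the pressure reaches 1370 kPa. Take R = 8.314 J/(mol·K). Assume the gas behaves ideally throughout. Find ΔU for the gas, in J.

5430 J

P₁ = nRT₁/V₁ = 2.98×8.314×468/16.7 = 694 kPa.
Adiabatic: T₂/T₁ = (P₂/P₁)^((γ−1)/γ) ⇒ T₂ = 468×(1.97)^0.400 = 614 K; V₂ = 11.1 L.
For an ideal gas ΔU = nCvΔT with Cv = (3/2)R = 12.5 J/(mol·K).
ΔU = 2.98×12.5×(614−468) = 5430 J.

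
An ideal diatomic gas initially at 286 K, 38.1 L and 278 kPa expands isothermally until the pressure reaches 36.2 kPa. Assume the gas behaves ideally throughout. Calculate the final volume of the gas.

Isothermal: T stays 286 K; PV = const ⇒ V₂ = 293 L, P₂ = 36.2 kPa.

293 L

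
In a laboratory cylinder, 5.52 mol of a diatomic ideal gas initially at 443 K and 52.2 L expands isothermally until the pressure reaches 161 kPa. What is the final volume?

P₁ = nRT₁/V₁ = 5.52×8.314×443/52.2 = 389 kPa.
Isothermal: T stays 443 K; PV = const ⇒ V₂ = 126 L, P₂ = 161 kPa.

126 L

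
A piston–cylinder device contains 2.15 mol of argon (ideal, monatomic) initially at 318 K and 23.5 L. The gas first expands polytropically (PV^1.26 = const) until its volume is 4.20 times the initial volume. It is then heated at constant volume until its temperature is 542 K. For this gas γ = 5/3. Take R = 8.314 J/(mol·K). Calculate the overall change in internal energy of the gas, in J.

6010 J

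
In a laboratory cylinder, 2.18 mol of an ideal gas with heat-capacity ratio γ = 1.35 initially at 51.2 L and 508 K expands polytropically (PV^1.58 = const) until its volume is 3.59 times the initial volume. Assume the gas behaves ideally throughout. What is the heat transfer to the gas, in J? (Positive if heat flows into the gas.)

P₁ = nRT₁/V₁ = 2.18×8.314×508/51.2 = 180 kPa.
Polytropic n=1.58: T₂ = T₁(V₁/V₂)^(n−1) = 508×(0.279)^0.58 = 242 K; P₂ = P₁(V₁/V₂)^n = 23.9 kPa.
W = (P₁V₁−P₂V₂)/(n−1) = (180×51.2−23.9×184)/0.58 = 8310 J.
ΔU = nCvΔT = 2.18×23.8×(242−508) = -13800 J.
Q = ΔU + W = -5460 J.

-5460 J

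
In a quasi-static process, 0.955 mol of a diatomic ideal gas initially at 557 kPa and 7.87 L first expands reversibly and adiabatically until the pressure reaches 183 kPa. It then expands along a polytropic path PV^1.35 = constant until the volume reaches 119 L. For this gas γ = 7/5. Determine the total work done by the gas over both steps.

7450 J

T₁ = P₁V₁/(nR) = 557×7.87/(0.955×8.314) = 552 K.
Step 1 — Adiabatic: T₂/T₁ = (P₂/P₁)^((γ−1)/γ) ⇒ T₂ = 552×(0.329)^0.286 = 402 K; V₂ = 17.4 L.
ΔU = nCvΔT = 0.955×20.8×(402−552) = -2990 J.
Q = 0 for an adiabatic process, so W = −ΔU = 2990 J.
State after step 1: P = 183 kPa, V = 17.4 L, T = 402 K.
Step 2 — Polytropic n=1.35: T₂ = T₁(V₁/V₂)^(n−1) = 402×(0.146)^0.35 = 205 K; P₂ = P₁(V₁/V₂)^n = 13.7 kPa.
W = (P₁V₁−P₂V₂)/(n−1) = (183×17.4−13.7×119)/0.35 = 4460 J.
ΔU = nCvΔT = 0.955×20.8×(205−402) = -3900 J.
Q = ΔU + W = 558 J.
Net over both steps: W = 7450 J, Q = 558 J, ΔU = -6890 J.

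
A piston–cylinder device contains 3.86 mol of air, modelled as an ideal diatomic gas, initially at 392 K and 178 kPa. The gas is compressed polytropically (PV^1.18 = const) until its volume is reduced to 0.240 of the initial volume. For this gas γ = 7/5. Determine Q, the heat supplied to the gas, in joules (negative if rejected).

-11300 J

V₁ = nRT₁/P₁ = 3.86×8.314×392/178 = 70.7 L.
Polytropic n=1.18: T₂ = T₁(V₁/V₂)^(n−1) = 392×(4.17)^0.18 = 507 K; P₂ = P₁(V₁/V₂)^n = 959 kPa.
W = (P₁V₁−P₂V₂)/(n−1) = (178×70.7−959×17.0)/0.18 = -20500 J.
ΔU = nCvΔT = 3.86×20.8×(507−392) = 9210 J.
Q = ΔU + W = -11300 J.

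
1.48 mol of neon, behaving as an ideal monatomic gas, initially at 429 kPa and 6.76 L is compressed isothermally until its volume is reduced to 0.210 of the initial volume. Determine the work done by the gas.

T₁ = P₁V₁/(nR) = 429×6.76/(1.48×8.314) = 236 K.
Isothermal: T stays 236 K; PV = const ⇒ V₂ = 1.42 L, P₂ = 2040 kPa.
W = nRT ln(V₂/V₁) = 1.48×8.314×236×ln(0.210) = -4530 J.

-4530 J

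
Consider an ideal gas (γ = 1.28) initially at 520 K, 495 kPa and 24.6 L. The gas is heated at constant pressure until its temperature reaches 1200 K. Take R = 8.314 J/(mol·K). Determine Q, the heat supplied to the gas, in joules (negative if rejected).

n = P₁V₁/(RT₁) = 495×24.6/(8.314×520) = 2.82 mol.
Isobaric: P stays 495 kPa; V/T = const ⇒ T₂ = 1200 K, V₂ = 56.8 L.
W = PΔV = 495×(56.8−24.6) kPa·L = 15900 J.
ΔU = nCvΔT = 2.82×29.7×(1200−520) = 56900 J.
Q = ΔU + W = nCpΔT = 72800 J.

72800 J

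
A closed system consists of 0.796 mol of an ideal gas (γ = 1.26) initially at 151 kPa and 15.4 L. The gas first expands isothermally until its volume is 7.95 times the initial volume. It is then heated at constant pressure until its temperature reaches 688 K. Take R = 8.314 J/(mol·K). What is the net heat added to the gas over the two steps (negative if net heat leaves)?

T₁ = P₁V₁/(nR) = 151×15.4/(0.796×8.314) = 351 K.
Step 1 — Isothermal: T stays 351 K; PV = const ⇒ V₂ = 122 L, P₂ = 19.0 kPa.
ΔU = 0 (ideal gas, T constant).
W = nRT ln(V₂/V₁) = 0.796×8.314×351×ln(7.95) = 4820 J.
Q = ΔU + W = 4820 J.
State after step 1: P = 19.0 kPa, V = 122 L, T = 351 K.
Step 2 — Isobaric: P stays 19.0 kPa; V/T = const ⇒ T₂ = 688 K, V₂ = 240 L.
W = PΔV = 19.0×(240−122) kPa·L = 2230 J.
ΔU = nCvΔT = 0.796×32.0×(688−351) = 8570 J.
Q = ΔU + W = nCpΔT = 10800 J.
Net over both steps: W = 7050 J, Q = 15600 J, ΔU = 8570 J.

15600 J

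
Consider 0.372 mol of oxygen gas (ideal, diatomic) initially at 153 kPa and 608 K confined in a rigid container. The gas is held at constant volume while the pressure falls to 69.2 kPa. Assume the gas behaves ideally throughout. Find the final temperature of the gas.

V₁ = nRT₁/P₁ = 0.372×8.314×608/153 = 12.3 L.
Isochoric: V stays 12.3 L; P/T = const ⇒ T₂ = 275 K, P₂ = 69.2 kPa.

275 K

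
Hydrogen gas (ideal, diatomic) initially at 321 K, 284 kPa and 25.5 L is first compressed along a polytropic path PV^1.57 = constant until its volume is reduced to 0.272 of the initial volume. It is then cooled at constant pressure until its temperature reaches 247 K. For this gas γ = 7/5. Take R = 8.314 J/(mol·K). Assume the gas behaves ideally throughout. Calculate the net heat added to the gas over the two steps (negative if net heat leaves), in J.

n = P₁V₁/(RT₁) = 284×25.5/(8.314×321) = 2.71 mol.
Step 1 — Polytropic n=1.57: T₂ = T₁(V₁/V₂)^(n−1) = 321×(3.68)^0.57 = 674 K; P₂ = P₁(V₁/V₂)^n = 2190 kPa.
W = (P₁V₁−P₂V₂)/(n−1) = (284×25.5−2190×6.94)/0.57 = -14000 J.
ΔU = nCvΔT = 2.71×20.8×(674−321) = 19900 J.
Q = ΔU + W = 5940 J.
State after step 1: P = 2190 kPa, V = 6.94 L, T = 674 K.
Step 2 — Isobaric: P stays 2190 kPa; V/T = const ⇒ T₂ = 247 K, V₂ = 2.54 L.
W = PΔV = 2190×(2.54−6.94) kPa·L = -9640 J.
ΔU = nCvΔT = 2.71×20.8×(247−674) = -24100 J.
Q = ΔU + W = nCpΔT = -33700 J.
Net over both steps: W = -23600 J, Q = -27800 J, ΔU = -4170 J.

-27800 J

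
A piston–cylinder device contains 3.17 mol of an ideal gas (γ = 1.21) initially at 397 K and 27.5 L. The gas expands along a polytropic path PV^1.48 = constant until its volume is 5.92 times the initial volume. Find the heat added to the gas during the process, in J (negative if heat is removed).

-16100 J

P₁ = nRT₁/V₁ = 3.17×8.314×397/27.5 = 380 kPa.
Polytropic n=1.48: T₂ = T₁(V₁/V₂)^(n−1) = 397×(0.169)^0.48 = 169 K; P₂ = P₁(V₁/V₂)^n = 27.4 kPa.
W = (P₁V₁−P₂V₂)/(n−1) = (380×27.5−27.4×163)/0.48 = 12500 J.
ΔU = nCvΔT = 3.17×39.6×(169−397) = -28600 J.
Q = ΔU + W = -16100 J.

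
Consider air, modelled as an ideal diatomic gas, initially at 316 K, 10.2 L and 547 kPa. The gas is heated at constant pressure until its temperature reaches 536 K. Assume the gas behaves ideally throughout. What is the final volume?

17.3 L

Isobaric: P stays 547 kPa; V/T = const ⇒ T₂ = 536 K, V₂ = 17.3 L.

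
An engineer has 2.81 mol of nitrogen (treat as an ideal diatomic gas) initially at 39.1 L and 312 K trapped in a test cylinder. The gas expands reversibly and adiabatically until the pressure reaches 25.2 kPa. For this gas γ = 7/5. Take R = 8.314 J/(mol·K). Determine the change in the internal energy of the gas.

-7940 J

P₁ = nRT₁/V₁ = 2.81×8.314×312/39.1 = 186 kPa.
Adiabatic: T₂/T₁ = (P₂/P₁)^((γ−1)/γ) ⇒ T₂ = 312×(0.135)^0.286 = 176 K; V₂ = 163 L.
For an ideal gas ΔU = nCvΔT with Cv = (5/2)R = 20.8 J/(mol·K).
ΔU = 2.81×20.8×(176−312) = -7940 J.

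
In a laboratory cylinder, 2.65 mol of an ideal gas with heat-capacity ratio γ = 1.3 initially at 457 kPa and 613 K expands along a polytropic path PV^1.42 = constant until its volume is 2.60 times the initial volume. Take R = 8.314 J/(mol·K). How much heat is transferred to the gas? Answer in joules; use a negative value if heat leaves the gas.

-4250 J

V₁ = nRT₁/P₁ = 2.65×8.314×613/457 = 29.6 L.
Polytropic n=1.42: T₂ = T₁(V₁/V₂)^(n−1) = 613×(0.385)^0.42 = 410 K; P₂ = P₁(V₁/V₂)^n = 118 kPa.
W = (P₁V₁−P₂V₂)/(n−1) = (457×29.6−118×76.8)/0.42 = 10600 J.
ΔU = nCvΔT = 2.65×27.7×(410−613) = -14900 J.
Q = ΔU + W = -4250 J.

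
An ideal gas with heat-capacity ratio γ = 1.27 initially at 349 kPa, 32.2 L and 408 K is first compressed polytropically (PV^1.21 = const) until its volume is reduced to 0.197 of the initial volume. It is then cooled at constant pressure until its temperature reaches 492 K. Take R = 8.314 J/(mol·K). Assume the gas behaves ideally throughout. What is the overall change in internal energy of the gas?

8570 J

n = P₁V₁/(RT₁) = 349×32.2/(8.314×408) = 3.31 mol.
Step 1 — Polytropic n=1.21: T₂ = T₁(V₁/V₂)^(n−1) = 408×(5.08)^0.21 = 574 K; P₂ = P₁(V₁/V₂)^n = 2490 kPa.
W = (P₁V₁−P₂V₂)/(n−1) = (349×32.2−2490×6.34)/0.21 = -21800 J.
ΔU = nCvΔT = 3.31×30.8×(574−408) = 16900 J.
Q = ΔU + W = -4830 J.
State after step 1: P = 2490 kPa, V = 6.34 L, T = 574 K.
Step 2 — Isobaric: P stays 2490 kPa; V/T = const ⇒ T₂ = 492 K, V₂ = 5.44 L.
W = PΔV = 2490×(5.44−6.34) kPa·L = -2260 J.
ΔU = nCvΔT = 3.31×30.8×(492−574) = -8350 J.
Q = ΔU + W = nCpΔT = -10600 J.
Net over both steps: W = -24000 J, Q = -15400 J, ΔU = 8570 J.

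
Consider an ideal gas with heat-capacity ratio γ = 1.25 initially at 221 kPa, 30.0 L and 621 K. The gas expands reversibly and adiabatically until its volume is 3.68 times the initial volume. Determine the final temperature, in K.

Adiabatic: TV^(γ−1) = const ⇒ T₂ = 621×(0.272)^0.250 = 448 K; PV^γ = const ⇒ P₂ = 43.4 kPa.

448 K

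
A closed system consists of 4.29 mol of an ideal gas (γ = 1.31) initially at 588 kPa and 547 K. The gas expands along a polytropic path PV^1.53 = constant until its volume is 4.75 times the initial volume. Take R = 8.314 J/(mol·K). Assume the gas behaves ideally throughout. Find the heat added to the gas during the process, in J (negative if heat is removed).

-14700 J

V₁ = nRT₁/P₁ = 4.29×8.314×547/588 = 33.2 L.
Polytropic n=1.53: T₂ = T₁(V₁/V₂)^(n−1) = 547×(0.211)^0.53 = 240 K; P₂ = P₁(V₁/V₂)^n = 54.2 kPa.
W = (P₁V₁−P₂V₂)/(n−1) = (588×33.2−54.2×158)/0.53 = 20700 J.
ΔU = nCvΔT = 4.29×26.8×(240−547) = -35400 J.
Q = ΔU + W = -14700 J.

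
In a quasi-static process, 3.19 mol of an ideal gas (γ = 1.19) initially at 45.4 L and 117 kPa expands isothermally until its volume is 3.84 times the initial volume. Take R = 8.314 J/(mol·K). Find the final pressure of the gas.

T₁ = P₁V₁/(nR) = 117×45.4/(3.19×8.314) = 200 K.
Isothermal: T stays 200 K; PV = const ⇒ V₂ = 174 L, P₂ = 30.5 kPa.

30.5 kPa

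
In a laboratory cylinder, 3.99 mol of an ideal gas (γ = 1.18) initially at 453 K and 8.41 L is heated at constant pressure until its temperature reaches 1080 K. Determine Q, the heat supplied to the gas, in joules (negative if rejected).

136000 J

P₁ = nRT₁/V₁ = 3.99×8.314×453/8.41 = 1790 kPa.
Isobaric: P stays 1790 kPa; V/T = const ⇒ T₂ = 1080 K, V₂ = 20.1 L.
W = PΔV = 1790×(20.1−8.41) kPa·L = 20800 J.
ΔU = nCvΔT = 3.99×46.2×(1080−453) = 116000 J.
Q = ΔU + W = nCpΔT = 136000 J.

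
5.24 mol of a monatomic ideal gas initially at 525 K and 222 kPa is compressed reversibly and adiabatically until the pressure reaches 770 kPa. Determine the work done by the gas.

V₁ = nRT₁/P₁ = 5.24×8.314×525/222 = 103 L.
Adiabatic: T₂/T₁ = (P₂/P₁)^((γ−1)/γ) ⇒ T₂ = 525×(3.47)^0.400 = 863 K; V₂ = 48.9 L.
ΔU = nCvΔT = 5.24×12.5×(863−525) = 22100 J.
Q = 0 for an adiabatic process, so W = −ΔU = -22100 J.

-22100 J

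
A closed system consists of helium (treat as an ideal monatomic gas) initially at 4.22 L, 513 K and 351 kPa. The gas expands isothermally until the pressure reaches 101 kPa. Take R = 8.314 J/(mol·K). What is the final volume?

14.7 L

Isothermal: T stays 513 K; PV = const ⇒ V₂ = 14.7 L, P₂ = 101 kPa.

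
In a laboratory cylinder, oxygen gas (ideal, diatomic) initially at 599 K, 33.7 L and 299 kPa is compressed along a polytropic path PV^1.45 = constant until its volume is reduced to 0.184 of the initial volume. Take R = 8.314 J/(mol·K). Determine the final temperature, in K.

1280 K

Polytropic n=1.45: T₂ = T₁(V₁/V₂)^(n−1) = 599×(5.43)^0.45 = 1280 K; P₂ = P₁(V₁/V₂)^n = 3480 kPa.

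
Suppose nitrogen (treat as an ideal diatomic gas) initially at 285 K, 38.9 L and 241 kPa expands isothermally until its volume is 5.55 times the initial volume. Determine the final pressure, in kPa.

43.4 kPa

Isothermal: T stays 285 K; PV = const ⇒ V₂ = 216 L, P₂ = 43.4 kPa.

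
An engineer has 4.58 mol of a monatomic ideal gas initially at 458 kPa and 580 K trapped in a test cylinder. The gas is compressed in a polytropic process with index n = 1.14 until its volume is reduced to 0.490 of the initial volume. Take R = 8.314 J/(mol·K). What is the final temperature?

V₁ = nRT₁/P₁ = 4.58×8.314×580/458 = 48.2 L.
Polytropic n=1.14: T₂ = T₁(V₁/V₂)^(n−1) = 580×(2.04)^0.14 = 641 K; P₂ = P₁(V₁/V₂)^n = 1030 kPa.

641 K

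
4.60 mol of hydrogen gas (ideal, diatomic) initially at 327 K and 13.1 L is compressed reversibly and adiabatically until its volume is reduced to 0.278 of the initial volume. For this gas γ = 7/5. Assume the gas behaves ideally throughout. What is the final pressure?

P₁ = nRT₁/V₁ = 4.60×8.314×327/13.1 = 955 kPa.
Adiabatic: TV^(γ−1) = const ⇒ T₂ = 327×(3.60)^0.400 = 546 K; PV^γ = const ⇒ P₂ = 5730 kPa.

5730 kPa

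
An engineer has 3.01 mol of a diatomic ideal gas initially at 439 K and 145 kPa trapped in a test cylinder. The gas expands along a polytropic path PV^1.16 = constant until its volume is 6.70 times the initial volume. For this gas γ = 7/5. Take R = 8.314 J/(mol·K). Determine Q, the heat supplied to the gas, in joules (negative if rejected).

V₁ = nRT₁/P₁ = 3.01×8.314×439/145 = 75.8 L.
Polytropic n=1.16: T₂ = T₁(V₁/V₂)^(n−1) = 439×(0.149)^0.16 = 324 K; P₂ = P₁(V₁/V₂)^n = 16.0 kPa.
W = (P₁V₁−P₂V₂)/(n−1) = (145×75.8−16.0×508)/0.16 = 18000 J.
ΔU = nCvΔT = 3.01×20.8×(324−439) = -7210 J.
Q = ΔU + W = 10800 J.

10800 J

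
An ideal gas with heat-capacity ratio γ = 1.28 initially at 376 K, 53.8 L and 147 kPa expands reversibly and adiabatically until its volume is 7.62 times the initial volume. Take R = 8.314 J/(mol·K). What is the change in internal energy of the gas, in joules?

n = P₁V₁/(RT₁) = 147×53.8/(8.314×376) = 2.53 mol.
Adiabatic: TV^(γ−1) = const ⇒ T₂ = 376×(0.131)^0.280 = 213 K; PV^γ = const ⇒ P₂ = 10.9 kPa.
For an ideal gas ΔU = nCvΔT with Cv = R/(γ−1) = 29.7 J/(mol·K).
ΔU = 2.53×29.7×(213−376) = -12200 J.

-12200 J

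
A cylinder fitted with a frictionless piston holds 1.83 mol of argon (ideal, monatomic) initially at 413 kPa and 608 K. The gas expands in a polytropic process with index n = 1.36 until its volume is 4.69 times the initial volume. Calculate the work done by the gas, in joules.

11000 J

V₁ = nRT₁/P₁ = 1.83×8.314×608/413 = 22.4 L.
Polytropic n=1.36: T₂ = T₁(V₁/V₂)^(n−1) = 608×(0.213)^0.36 = 349 K; P₂ = P₁(V₁/V₂)^n = 50.5 kPa.
W = (P₁V₁−P₂V₂)/(n−1) = (413×22.4−50.5×105)/0.36 = 11000 J.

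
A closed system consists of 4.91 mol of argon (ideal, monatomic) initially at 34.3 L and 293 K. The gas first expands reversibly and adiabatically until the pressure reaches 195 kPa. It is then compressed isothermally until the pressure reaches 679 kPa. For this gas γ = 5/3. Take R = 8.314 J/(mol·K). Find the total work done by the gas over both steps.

-8110 J

P₁ = nRT₁/V₁ = 4.91×8.314×293/34.3 = 349 kPa.
Step 1 — Adiabatic: T₂/T₁ = (P₂/P₁)^((γ−1)/γ) ⇒ T₂ = 293×(0.559)^0.400 = 232 K; V₂ = 48.6 L.
ΔU = nCvΔT = 4.91×12.5×(232−293) = -3720 J.
Q = 0 for an adiabatic process, so W = −ΔU = 3720 J.
State after step 1: P = 195 kPa, V = 48.6 L, T = 232 K.
Step 2 — Isothermal: T stays 232 K; PV = const ⇒ V₂ = 14.0 L, P₂ = 679 kPa.
ΔU = 0 (ideal gas, T constant).
W = nRT ln(V₂/V₁) = 4.91×8.314×232×ln(0.287) = -11800 J.
Q = ΔU + W = -11800 J.
Net over both steps: W = -8110 J, Q = -11800 J, ΔU = -3720 J.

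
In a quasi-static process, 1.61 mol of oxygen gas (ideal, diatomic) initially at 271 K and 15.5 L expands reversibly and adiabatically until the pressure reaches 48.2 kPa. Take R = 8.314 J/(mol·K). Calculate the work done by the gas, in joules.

3290 J

P₁ = nRT₁/V₁ = 1.61×8.314×271/15.5 = 234 kPa.
Adiabatic: T₂/T₁ = (P₂/P₁)^((γ−1)/γ) ⇒ T₂ = 271×(0.206)^0.286 = 173 K; V₂ = 47.9 L.
ΔU = nCvΔT = 1.61×20.8×(173−271) = -3290 J.
Q = 0 for an adiabatic process, so W = −ΔU = 3290 J.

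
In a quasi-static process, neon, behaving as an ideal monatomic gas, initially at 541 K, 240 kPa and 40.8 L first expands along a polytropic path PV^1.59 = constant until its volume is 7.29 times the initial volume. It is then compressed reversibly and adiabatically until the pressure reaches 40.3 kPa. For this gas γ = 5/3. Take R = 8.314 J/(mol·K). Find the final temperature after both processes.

n = P₁V₁/(RT₁) = 240×40.8/(8.314×541) = 2.18 mol.
Step 1 — Polytropic n=1.59: T₂ = T₁(V₁/V₂)^(n−1) = 541×(0.137)^0.59 = 168 K; P₂ = P₁(V₁/V₂)^n = 10.2 kPa.
W = (P₁V₁−P₂V₂)/(n−1) = (240×40.8−10.2×297)/0.59 = 11500 J.
ΔU = nCvΔT = 2.18×12.5×(168−541) = -10100 J.
Q = ΔU + W = 1320 J.
State after step 1: P = 10.2 kPa, V = 297 L, T = 168 K.
Step 2 — Adiabatic: T₂/T₁ = (P₂/P₁)^((γ−1)/γ) ⇒ T₂ = 168×(3.95)^0.400 = 290 K; V₂ = 130 L.
ΔU = nCvΔT = 2.18×12.5×(290−168) = 3330 J.
Q = 0 for an adiabatic process, so W = −ΔU = -3330 J.
Net over both steps: W = 8120 J, Q = 1320 J, ΔU = -6810 J.

290 K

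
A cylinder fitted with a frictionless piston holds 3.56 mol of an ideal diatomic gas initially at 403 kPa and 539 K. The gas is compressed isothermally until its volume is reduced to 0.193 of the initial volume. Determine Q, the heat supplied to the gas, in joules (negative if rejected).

V₁ = nRT₁/P₁ = 3.56×8.314×539/403 = 39.6 L.
Isothermal: T stays 539 K; PV = const ⇒ V₂ = 7.64 L, P₂ = 2090 kPa.
ΔU = 0 (ideal gas, T constant).
W = nRT ln(V₂/V₁) = 3.56×8.314×539×ln(0.193) = -26200 J.
Q = ΔU + W = -26200 J.

-26200 J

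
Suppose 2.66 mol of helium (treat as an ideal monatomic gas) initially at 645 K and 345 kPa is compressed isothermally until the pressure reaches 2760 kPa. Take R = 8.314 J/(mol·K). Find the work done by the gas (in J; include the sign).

V₁ = nRT₁/P₁ = 2.66×8.314×645/345 = 41.3 L.
Isothermal: T stays 645 K; PV = const ⇒ V₂ = 5.17 L, P₂ = 2760 kPa.
W = nRT ln(V₂/V₁) = 2.66×8.314×645×ln(0.125) = -29700 J.

-29700 J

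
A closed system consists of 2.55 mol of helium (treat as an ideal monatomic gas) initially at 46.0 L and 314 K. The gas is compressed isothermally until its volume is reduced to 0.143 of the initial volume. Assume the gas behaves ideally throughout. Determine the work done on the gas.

P₁ = nRT₁/V₁ = 2.55×8.314×314/46.0 = 145 kPa.
Isothermal: T stays 314 K; PV = const ⇒ V₂ = 6.58 L, P₂ = 1010 kPa.
W = nRT ln(V₂/V₁) = 2.55×8.314×314×ln(0.143) = -12900 J.
Work done on the gas = −W_by = 12900 J.

12900 J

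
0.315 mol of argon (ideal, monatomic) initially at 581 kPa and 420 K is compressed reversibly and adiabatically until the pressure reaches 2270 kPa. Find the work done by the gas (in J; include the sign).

V₁ = nRT₁/P₁ = 0.315×8.314×420/581 = 1.89 L.
Adiabatic: T₂/T₁ = (P₂/P₁)^((γ−1)/γ) ⇒ T₂ = 420×(3.91)^0.400 = 724 K; V₂ = 0.836 L.
ΔU = nCvΔT = 0.315×12.5×(724−420) = 1200 J.
Q = 0 for an adiabatic process, so W = −ΔU = -1200 J.

-1200 J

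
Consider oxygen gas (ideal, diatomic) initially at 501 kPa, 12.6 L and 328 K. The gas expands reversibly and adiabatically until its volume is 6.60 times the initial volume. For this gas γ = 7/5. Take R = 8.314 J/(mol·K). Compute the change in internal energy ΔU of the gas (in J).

-8360 J

n = P₁V₁/(RT₁) = 501×12.6/(8.314×328) = 2.31 mol.
Adiabatic: TV^(γ−1) = const ⇒ T₂ = 328×(0.152)^0.400 = 154 K; PV^γ = const ⇒ P₂ = 35.7 kPa.
For an ideal gas ΔU = nCvΔT with Cv = (5/2)R = 20.8 J/(mol·K).
ΔU = 2.31×20.8×(154−328) = -8360 J.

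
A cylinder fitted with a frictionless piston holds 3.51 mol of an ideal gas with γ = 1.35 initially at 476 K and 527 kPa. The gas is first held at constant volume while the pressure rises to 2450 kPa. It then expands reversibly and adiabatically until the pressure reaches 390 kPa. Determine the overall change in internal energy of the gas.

74900 J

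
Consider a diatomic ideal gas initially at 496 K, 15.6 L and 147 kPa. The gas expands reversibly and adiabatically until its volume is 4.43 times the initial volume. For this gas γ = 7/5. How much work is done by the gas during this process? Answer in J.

2570 J

n = P₁V₁/(RT₁) = 147×15.6/(8.314×496) = 0.556 mol.
Adiabatic: TV^(γ−1) = const ⇒ T₂ = 496×(0.226)^0.400 = 273 K; PV^γ = const ⇒ P₂ = 18.3 kPa.
ΔU = nCvΔT = 0.556×20.8×(273−496) = -2570 J.
Q = 0 for an adiabatic process, so W = −ΔU = 2570 J.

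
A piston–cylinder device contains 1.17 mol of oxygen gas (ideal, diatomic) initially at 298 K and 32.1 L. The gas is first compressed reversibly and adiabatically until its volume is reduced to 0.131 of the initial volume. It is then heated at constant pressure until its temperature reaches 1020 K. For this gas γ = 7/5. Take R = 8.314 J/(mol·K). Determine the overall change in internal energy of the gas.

17600 J

P₁ = nRT₁/V₁ = 1.17×8.314×298/32.1 = 90.3 kPa.
Step 1 — Adiabatic: TV^(γ−1) = const ⇒ T₂ = 298×(7.63)^0.400 = 672 K; PV^γ = const ⇒ P₂ = 1550 kPa.
ΔU = nCvΔT = 1.17×20.8×(672−298) = 9090 J.
Q = 0 for an adiabatic process, so W = −ΔU = -9090 J.
State after step 1: P = 1550 kPa, V = 4.21 L, T = 672 K.
Step 2 — Isobaric: P stays 1550 kPa; V/T = const ⇒ T₂ = 1020 K, V₂ = 6.38 L.
W = PΔV = 1550×(6.38−4.21) kPa·L = 3390 J.
ΔU = nCvΔT = 1.17×20.8×(1020−672) = 8470 J.
Q = ΔU + W = nCpΔT = 11900 J.
Net over both steps: W = -5710 J, Q = 11900 J, ΔU = 17600 J.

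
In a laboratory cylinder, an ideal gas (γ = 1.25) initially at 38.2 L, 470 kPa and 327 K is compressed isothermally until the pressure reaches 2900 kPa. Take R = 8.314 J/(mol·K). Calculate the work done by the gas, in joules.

-32700 J

n = P₁V₁/(RT₁) = 470×38.2/(8.314×327) = 6.60 mol.
Isothermal: T stays 327 K; PV = const ⇒ V₂ = 6.19 L, P₂ = 2900 kPa.
W = nRT ln(V₂/V₁) = 6.60×8.314×327×ln(0.162) = -32700 J.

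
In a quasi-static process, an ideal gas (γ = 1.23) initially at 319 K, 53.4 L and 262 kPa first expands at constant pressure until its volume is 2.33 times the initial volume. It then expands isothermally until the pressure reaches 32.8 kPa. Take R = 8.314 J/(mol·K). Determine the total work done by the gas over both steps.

86300 J

n = P₁V₁/(RT₁) = 262×53.4/(8.314×319) = 5.28 mol.
Step 1 — Isobaric: P stays 262 kPa; V/T = const ⇒ T₂ = 743 K, V₂ = 124 L.
W = PΔV = 262×(124−53.4) kPa·L = 18600 J.
ΔU = nCvΔT = 5.28×36.1×(743−319) = 80900 J.
Q = ΔU + W = nCpΔT = 99500 J.
State after step 1: P = 262 kPa, V = 124 L, T = 743 K.
Step 2 — Isothermal: T stays 743 K; PV = const ⇒ V₂ = 994 L, P₂ = 32.8 kPa.
ΔU = 0 (ideal gas, T constant).
W = nRT ln(V₂/V₁) = 5.28×8.314×743×ln(7.99) = 67700 J.
Q = ΔU + W = 67700 J.
Net over both steps: W = 86300 J, Q = 167000 J, ΔU = 80900 J.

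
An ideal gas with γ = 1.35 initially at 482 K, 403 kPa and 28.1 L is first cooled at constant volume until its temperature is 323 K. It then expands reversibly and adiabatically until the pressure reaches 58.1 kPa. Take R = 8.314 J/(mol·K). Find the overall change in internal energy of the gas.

n = P₁V₁/(RT₁) = 403×28.1/(8.314×482) = 2.83 mol.
Step 1 — Isochoric: V stays 28.1 L; P/T = const ⇒ T₂ = 323 K, P₂ = 270 kPa.
W = 0 (no volume change).
ΔU = nCvΔT = 2.83×23.8×(323−482) = -10700 J.
Q = ΔU = -10700 J.
State after step 1: P = 270 kPa, V = 28.1 L, T = 323 K.
Step 2 — Adiabatic: T₂/T₁ = (P₂/P₁)^((γ−1)/γ) ⇒ T₂ = 323×(0.215)^0.259 = 217 K; V₂ = 87.7 L.
ΔU = nCvΔT = 2.83×23.8×(217−323) = -7120 J.
Q = 0 for an adiabatic process, so W = −ΔU = 7120 J.
Net over both steps: W = 7120 J, Q = -10700 J, ΔU = -17800 J.

-17800 J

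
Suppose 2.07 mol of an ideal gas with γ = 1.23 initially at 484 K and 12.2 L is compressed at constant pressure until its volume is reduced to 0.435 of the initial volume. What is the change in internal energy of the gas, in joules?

-20500 J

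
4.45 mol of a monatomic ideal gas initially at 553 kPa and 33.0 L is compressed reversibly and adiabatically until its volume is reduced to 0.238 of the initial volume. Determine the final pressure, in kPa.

6050 kPa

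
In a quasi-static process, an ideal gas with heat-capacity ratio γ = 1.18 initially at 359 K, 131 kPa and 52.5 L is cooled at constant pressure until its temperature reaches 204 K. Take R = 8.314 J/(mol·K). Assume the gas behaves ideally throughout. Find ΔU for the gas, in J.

-16500 J

n = P₁V₁/(RT₁) = 131×52.5/(8.314×359) = 2.30 mol.
Isobaric: P stays 131 kPa; V/T = const ⇒ T₂ = 204 K, V₂ = 29.8 L.
For an ideal gas ΔU = nCvΔT with Cv = R/(γ−1) = 46.2 J/(mol·K).
ΔU = 2.30×46.2×(204−359) = -16500 J.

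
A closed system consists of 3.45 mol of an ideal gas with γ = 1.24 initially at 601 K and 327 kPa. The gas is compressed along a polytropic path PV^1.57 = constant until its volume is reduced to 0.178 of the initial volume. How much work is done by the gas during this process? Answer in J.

V₁ = nRT₁/P₁ = 3.45×8.314×601/327 = 52.7 L.
Polytropic n=1.57: T₂ = T₁(V₁/V₂)^(n−1) = 601×(5.62)^0.57 = 1610 K; P₂ = P₁(V₁/V₂)^n = 4910 kPa.
W = (P₁V₁−P₂V₂)/(n−1) = (327×52.7−4910×9.38)/0.57 = -50600 J.

-50600 J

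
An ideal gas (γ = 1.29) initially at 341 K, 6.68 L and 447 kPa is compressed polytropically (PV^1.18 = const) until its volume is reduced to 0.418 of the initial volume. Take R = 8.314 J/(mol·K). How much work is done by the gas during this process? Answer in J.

-2820 J

n = P₁V₁/(RT₁) = 447×6.68/(8.314×341) = 1.05 mol.
Polytropic n=1.18: T₂ = T₁(V₁/V₂)^(n−1) = 341×(2.39)^0.18 = 399 K; P₂ = P₁(V₁/V₂)^n = 1250 kPa.
W = (P₁V₁−P₂V₂)/(n−1) = (447×6.68−1250×2.79)/0.18 = -2820 J.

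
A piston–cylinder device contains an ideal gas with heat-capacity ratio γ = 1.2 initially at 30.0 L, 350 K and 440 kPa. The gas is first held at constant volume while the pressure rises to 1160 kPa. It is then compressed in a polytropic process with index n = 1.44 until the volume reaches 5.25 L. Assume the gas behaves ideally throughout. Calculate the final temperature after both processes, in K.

n = P₁V₁/(RT₁) = 440×30.0/(8.314×350) = 4.54 mol.
Step 1 — Isochoric: V stays 30.0 L; P/T = const ⇒ T₂ = 923 K, P₂ = 1160 kPa.
W = 0 (no volume change).
ΔU = nCvΔT = 4.54×41.6×(923−350) = 108000 J.
Q = ΔU = 108000 J.
State after step 1: P = 1160 kPa, V = 30.0 L, T = 923 K.
Step 2 — Polytropic n=1.44: T₂ = T₁(V₁/V₂)^(n−1) = 923×(5.71)^0.44 = 1990 K; P₂ = P₁(V₁/V₂)^n = 14300 kPa.
W = (P₁V₁−P₂V₂)/(n−1) = (1160×30.0−14300×5.25)/0.44 = -91200 J.
ΔU = nCvΔT = 4.54×41.6×(1990−923) = 201000 J.
Q = ΔU + W = 109000 J.
Net over both steps: W = -91200 J, Q = 217000 J, ΔU = 309000 J.

1990 K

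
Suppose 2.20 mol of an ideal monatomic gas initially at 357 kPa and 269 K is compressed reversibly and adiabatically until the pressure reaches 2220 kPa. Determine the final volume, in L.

4.60 L

V₁ = nRT₁/P₁ = 2.20×8.314×269/357 = 13.8 L.
Adiabatic: T₂/T₁ = (P₂/P₁)^((γ−1)/γ) ⇒ T₂ = 269×(6.22)^0.400 = 559 K; V₂ = 4.60 L.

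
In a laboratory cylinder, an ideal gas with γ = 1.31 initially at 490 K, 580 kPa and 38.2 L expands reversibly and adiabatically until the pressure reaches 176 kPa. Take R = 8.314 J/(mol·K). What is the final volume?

94.9 L

Adiabatic: T₂/T₁ = (P₂/P₁)^((γ−1)/γ) ⇒ T₂ = 490×(0.303)^0.237 = 370 K; V₂ = 94.9 L.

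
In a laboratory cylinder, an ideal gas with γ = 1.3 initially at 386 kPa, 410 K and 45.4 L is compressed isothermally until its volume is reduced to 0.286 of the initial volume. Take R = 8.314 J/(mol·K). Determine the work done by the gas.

n = P₁V₁/(RT₁) = 386×45.4/(8.314×410) = 5.14 mol.
Isothermal: T stays 410 K; PV = const ⇒ V₂ = 13.0 L, P₂ = 1350 kPa.
W = nRT ln(V₂/V₁) = 5.14×8.314×410×ln(0.286) = -21900 J.

-21900 J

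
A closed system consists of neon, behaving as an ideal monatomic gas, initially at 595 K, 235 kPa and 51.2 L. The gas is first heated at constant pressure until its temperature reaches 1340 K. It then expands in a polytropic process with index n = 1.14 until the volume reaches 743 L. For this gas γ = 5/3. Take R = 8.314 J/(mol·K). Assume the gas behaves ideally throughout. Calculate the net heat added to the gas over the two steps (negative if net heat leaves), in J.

72800 J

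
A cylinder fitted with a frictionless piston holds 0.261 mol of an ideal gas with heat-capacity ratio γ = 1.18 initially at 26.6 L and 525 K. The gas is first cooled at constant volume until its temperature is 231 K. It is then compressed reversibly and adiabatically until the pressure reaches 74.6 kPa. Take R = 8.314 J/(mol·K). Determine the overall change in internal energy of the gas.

-2890 J

P₁ = nRT₁/V₁ = 0.261×8.314×525/26.6 = 42.8 kPa.
Step 1 — Isochoric: V stays 26.6 L; P/T = const ⇒ T₂ = 231 K, P₂ = 18.8 kPa.
W = 0 (no volume change).
ΔU = nCvΔT = 0.261×46.2×(231−525) = -3540 J.
Q = ΔU = -3540 J.
State after step 1: P = 18.8 kPa, V = 26.6 L, T = 231 K.
Step 2 — Adiabatic: T₂/T₁ = (P₂/P₁)^((γ−1)/γ) ⇒ T₂ = 231×(3.96)^0.153 = 285 K; V₂ = 8.29 L.
ΔU = nCvΔT = 0.261×46.2×(285−231) = 650 J.
Q = 0 for an adiabatic process, so W = −ΔU = -650 J.
Net over both steps: W = -650 J, Q = -3540 J, ΔU = -2890 J.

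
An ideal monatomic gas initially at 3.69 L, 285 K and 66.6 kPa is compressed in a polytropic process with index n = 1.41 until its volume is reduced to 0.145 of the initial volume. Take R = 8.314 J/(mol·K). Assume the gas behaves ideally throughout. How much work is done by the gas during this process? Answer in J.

-724 J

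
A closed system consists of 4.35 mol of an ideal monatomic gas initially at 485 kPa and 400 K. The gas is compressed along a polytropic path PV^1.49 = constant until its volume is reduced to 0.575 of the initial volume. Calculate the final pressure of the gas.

V₁ = nRT₁/P₁ = 4.35×8.314×400/485 = 29.8 L.
Polytropic n=1.49: T₂ = T₁(V₁/V₂)^(n−1) = 400×(1.74)^0.49 = 525 K; P₂ = P₁(V₁/V₂)^n = 1110 kPa.

1110 kPa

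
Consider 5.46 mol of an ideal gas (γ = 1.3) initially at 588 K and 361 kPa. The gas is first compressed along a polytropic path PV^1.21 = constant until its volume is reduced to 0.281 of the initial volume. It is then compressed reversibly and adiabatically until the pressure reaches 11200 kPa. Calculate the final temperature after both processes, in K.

1190 K

V₁ = nRT₁/P₁ = 5.46×8.314×588/361 = 73.9 L.
Step 1 — Polytropic n=1.21: T₂ = T₁(V₁/V₂)^(n−1) = 588×(3.56)^0.21 = 768 K; P₂ = P₁(V₁/V₂)^n = 1680 kPa.
W = (P₁V₁−P₂V₂)/(n−1) = (361×73.9−1680×20.8)/0.21 = -38800 J.
ΔU = nCvΔT = 5.46×27.7×(768−588) = 27200 J.
Q = ΔU + W = -11600 J.
State after step 1: P = 1680 kPa, V = 20.8 L, T = 768 K.
Step 2 — Adiabatic: T₂/T₁ = (P₂/P₁)^((γ−1)/γ) ⇒ T₂ = 768×(6.68)^0.231 = 1190 K; V₂ = 4.82 L.
ΔU = nCvΔT = 5.46×27.7×(1190−768) = 63900 J.
Q = 0 for an adiabatic process, so W = −ΔU = -63900 J.
Net over both steps: W = -103000 J, Q = -11600 J, ΔU = 91100 J.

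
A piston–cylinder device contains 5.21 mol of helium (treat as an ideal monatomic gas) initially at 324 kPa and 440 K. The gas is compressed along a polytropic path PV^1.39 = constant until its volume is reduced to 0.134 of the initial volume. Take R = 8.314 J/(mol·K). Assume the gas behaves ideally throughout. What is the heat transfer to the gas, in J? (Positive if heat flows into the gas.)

V₁ = nRT₁/P₁ = 5.21×8.314×440/324 = 58.8 L.
Polytropic n=1.39: T₂ = T₁(V₁/V₂)^(n−1) = 440×(7.46)^0.39 = 964 K; P₂ = P₁(V₁/V₂)^n = 5300 kPa.
W = (P₁V₁−P₂V₂)/(n−1) = (324×58.8−5300×7.88)/0.39 = -58200 J.
ΔU = nCvΔT = 5.21×12.5×(964−440) = 34000 J.
Q = ΔU + W = -24100 J.

-24100 J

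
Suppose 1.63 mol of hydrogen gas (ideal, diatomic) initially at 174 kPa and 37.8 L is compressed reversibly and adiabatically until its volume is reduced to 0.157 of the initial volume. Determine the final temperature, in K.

1020 K

T₁ = P₁V₁/(nR) = 174×37.8/(1.63×8.314) = 485 K.
Adiabatic: TV^(γ−1) = const ⇒ T₂ = 485×(6.37)^0.400 = 1020 K; PV^γ = const ⇒ P₂ = 2320 kPa.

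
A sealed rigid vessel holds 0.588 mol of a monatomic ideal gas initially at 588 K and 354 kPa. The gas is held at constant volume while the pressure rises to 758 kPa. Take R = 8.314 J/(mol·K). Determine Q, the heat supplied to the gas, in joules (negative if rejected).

4920 J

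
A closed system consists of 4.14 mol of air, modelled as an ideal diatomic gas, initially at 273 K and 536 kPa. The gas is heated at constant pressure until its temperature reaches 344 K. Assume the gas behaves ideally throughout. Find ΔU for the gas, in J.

V₁ = nRT₁/P₁ = 4.14×8.314×273/536 = 17.5 L.
Isobaric: P stays 536 kPa; V/T = const ⇒ T₂ = 344 K, V₂ = 22.1 L.
For an ideal gas ΔU = nCvΔT with Cv = (5/2)R = 20.8 J/(mol·K).
ΔU = 4.14×20.8×(344−273) = 6110 J.

6110 J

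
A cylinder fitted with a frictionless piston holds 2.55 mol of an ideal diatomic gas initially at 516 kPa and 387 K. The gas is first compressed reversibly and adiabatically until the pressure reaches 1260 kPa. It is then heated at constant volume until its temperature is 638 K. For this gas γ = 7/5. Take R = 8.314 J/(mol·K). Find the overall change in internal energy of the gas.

13300 J

V₁ = nRT₁/P₁ = 2.55×8.314×387/516 = 15.9 L.
Step 1 — Adiabatic: T₂/T₁ = (P₂/P₁)^((γ−1)/γ) ⇒ T₂ = 387×(2.44)^0.286 = 499 K; V₂ = 8.40 L.
ΔU = nCvΔT = 2.55×20.8×(499−387) = 5960 J.
Q = 0 for an adiabatic process, so W = −ΔU = -5960 J.
State after step 1: P = 1260 kPa, V = 8.40 L, T = 499 K.
Step 2 — Isochoric: V stays 8.40 L; P/T = const ⇒ T₂ = 638 K, P₂ = 1610 kPa.
W = 0 (no volume change).
ΔU = nCvΔT = 2.55×20.8×(638−499) = 7340 J.
Q = ΔU = 7340 J.
Net over both steps: W = -5960 J, Q = 7340 J, ΔU = 13300 J.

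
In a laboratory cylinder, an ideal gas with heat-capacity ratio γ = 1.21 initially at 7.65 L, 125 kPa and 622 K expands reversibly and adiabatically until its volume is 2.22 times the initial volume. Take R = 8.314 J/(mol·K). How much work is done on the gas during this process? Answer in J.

-702 J

n = P₁V₁/(RT₁) = 125×7.65/(8.314×622) = 0.185 mol.
Adiabatic: TV^(γ−1) = const ⇒ T₂ = 622×(0.450)^0.210 = 526 K; PV^γ = const ⇒ P₂ = 47.6 kPa.
ΔU = nCvΔT = 0.185×39.6×(526−622) = -702 J.
Q = 0 for an adiabatic process, so W = −ΔU = 702 J.
Work done on the gas = −W_by = -702 J.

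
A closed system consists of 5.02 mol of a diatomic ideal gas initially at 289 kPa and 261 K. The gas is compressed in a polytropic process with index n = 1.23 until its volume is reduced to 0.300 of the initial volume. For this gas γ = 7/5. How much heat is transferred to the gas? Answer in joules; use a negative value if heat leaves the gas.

V₁ = nRT₁/P₁ = 5.02×8.314×261/289 = 37.7 L.
Polytropic n=1.23: T₂ = T₁(V₁/V₂)^(n−1) = 261×(3.33)^0.23 = 344 K; P₂ = P₁(V₁/V₂)^n = 1270 kPa.
W = (P₁V₁−P₂V₂)/(n−1) = (289×37.7−1270×11.3)/0.23 = -15100 J.
ΔU = nCvΔT = 5.02×20.8×(344−261) = 8690 J.
Q = ΔU + W = -6420 J.

-6420 J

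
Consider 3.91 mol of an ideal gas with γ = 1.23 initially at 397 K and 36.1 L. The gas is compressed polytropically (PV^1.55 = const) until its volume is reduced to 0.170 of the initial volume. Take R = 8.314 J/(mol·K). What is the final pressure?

P₁ = nRT₁/V₁ = 3.91×8.314×397/36.1 = 357 kPa.
Polytropic n=1.55: T₂ = T₁(V₁/V₂)^(n−1) = 397×(5.88)^0.55 = 1050 K; P₂ = P₁(V₁/V₂)^n = 5570 kPa.

5570 kPa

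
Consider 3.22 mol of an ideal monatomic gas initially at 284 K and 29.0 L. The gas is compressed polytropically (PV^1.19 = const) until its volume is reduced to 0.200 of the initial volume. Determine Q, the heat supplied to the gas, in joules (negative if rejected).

-10200 J

P₁ = nRT₁/V₁ = 3.22×8.314×284/29.0 = 262 kPa.
Polytropic n=1.19: T₂ = T₁(V₁/V₂)^(n−1) = 284×(5.00)^0.19 = 386 K; P₂ = P₁(V₁/V₂)^n = 1780 kPa.
W = (P₁V₁−P₂V₂)/(n−1) = (262×29.0−1780×5.80)/0.19 = -14300 J.
ΔU = nCvΔT = 3.22×12.5×(386−284) = 4080 J.
Q = ΔU + W = -10200 J.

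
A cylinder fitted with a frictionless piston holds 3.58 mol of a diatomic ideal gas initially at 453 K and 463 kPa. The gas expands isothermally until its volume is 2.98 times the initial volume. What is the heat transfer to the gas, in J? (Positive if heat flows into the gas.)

V₁ = nRT₁/P₁ = 3.58×8.314×453/463 = 29.1 L.
Isothermal: T stays 453 K; PV = const ⇒ V₂ = 86.8 L, P₂ = 155 kPa.
ΔU = 0 (ideal gas, T constant).
W = nRT ln(V₂/V₁) = 3.58×8.314×453×ln(2.98) = 14700 J.
Q = ΔU + W = 14700 J.

14700 J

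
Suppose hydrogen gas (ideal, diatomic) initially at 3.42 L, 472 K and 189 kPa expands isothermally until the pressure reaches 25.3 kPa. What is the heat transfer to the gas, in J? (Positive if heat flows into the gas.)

1300 J

n = P₁V₁/(RT₁) = 189×3.42/(8.314×472) = 0.165 mol.
Isothermal: T stays 472 K; PV = const ⇒ V₂ = 25.5 L, P₂ = 25.3 kPa.
ΔU = 0 (ideal gas, T constant).
W = nRT ln(V₂/V₁) = 0.165×8.314×472×ln(7.47) = 1300 J.
Q = ΔU + W = 1300 J.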